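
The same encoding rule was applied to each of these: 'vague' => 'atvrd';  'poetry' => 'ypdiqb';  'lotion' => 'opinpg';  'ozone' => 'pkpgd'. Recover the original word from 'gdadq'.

v(21)→a(0) and a(0)→t(19) fit y≡9x+19 (mod 26); the inverse of 9 mod 26 is 3. Each letter's alphabet position (a=0..z=25) is mapped through 9·x+19 mod 26 — an affine cipher.
Undoing it on gdadq: g(6)→3·(6−19)≡13=n; d(3)→3·(3−19)≡4=e; a(0)→3·(0−19)≡21=v; d(3)→3·(3−19)≡4=e; q(16)→3·(16−19)≡17=r (all mod 26).

never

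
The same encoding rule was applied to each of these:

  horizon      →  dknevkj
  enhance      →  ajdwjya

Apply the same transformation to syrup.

Compare letters: h→d is +22, o→k is +22, r→n is +22 — a constant shift. It's a constant shift of +22 (ROT22).
For syrup: s+22=o, y+22=u, r+22=n, u+22=q, p+22=l.

ounql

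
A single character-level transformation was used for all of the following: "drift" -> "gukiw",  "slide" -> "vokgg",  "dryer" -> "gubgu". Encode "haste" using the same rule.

kcvwg

The shift depends on letter class: consonant d→g is +3, but vowel i→k is +2. Vowels shift forward by 2 and consonants shift forward by 3.
Applying it to haste: h(cons)+3=k, a(vowel)+2=c, s(cons)+3=v, t(cons)+3=w, e(vowel)+2=g.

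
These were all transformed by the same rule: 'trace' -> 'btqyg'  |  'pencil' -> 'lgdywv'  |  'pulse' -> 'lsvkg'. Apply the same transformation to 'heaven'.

fgqjgd

t(19)→b(1) and r(17)→t(19) fit y≡17x+16 (mod 26); the inverse of 17 mod 26 is 23. This is an affine cipher: with a=0,…,z=25, each position x becomes (17x+16) mod 26.
For heaven: h(7)→17·7+16≡5=f; e(4)→17·4+16≡6=g; a(0)→17·0+16≡16=q; v(21)→17·21+16≡9=j; e(4)→17·4+16≡6=g; n(13)→17·13+16≡3=d (all mod 26).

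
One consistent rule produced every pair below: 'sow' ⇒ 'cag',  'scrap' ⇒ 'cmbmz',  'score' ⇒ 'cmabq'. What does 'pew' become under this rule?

The shift depends on letter class: consonant s→c is +10, but vowel o→a is +12. Two shifts are in play — +12 for a/e/i/o/u, +10 for every other letter.
On pew: p(cons)+10=z, e(vowel)+12=q, w(cons)+10=g.

zqg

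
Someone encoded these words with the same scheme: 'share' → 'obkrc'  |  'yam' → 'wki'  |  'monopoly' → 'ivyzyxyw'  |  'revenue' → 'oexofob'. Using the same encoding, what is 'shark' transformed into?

The output letters match the input read backwards, each shifted +10: share reversed is erahs. Read the word backwards and shift each letter +10.
On shark: reverse → krahs; then shift: k+10=u, r+10=b, a+10=k, h+10=r, s+10=c.

ubkrc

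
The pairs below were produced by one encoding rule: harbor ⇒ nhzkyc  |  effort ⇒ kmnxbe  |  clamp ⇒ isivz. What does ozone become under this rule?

In harbor: h→n is +6, a→h is +7, r→z is +8, b→k is +9 — the shift increases by 1 each position. Letter i (0-indexed) is shifted by i+6, so successive shifts are 6, 7, 8, ….
For ozone: o+6=u, z+7=g, o+8=w, n+9=w, e+10=o.

ugwwo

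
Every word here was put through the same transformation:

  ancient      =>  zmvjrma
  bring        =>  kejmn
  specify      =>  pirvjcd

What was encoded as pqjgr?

a(0)→z(25) and n(13)→m(12) fit y≡11x+25 (mod 26); the inverse of 11 mod 26 is 19. This is an affine cipher: with a=0,…,z=25, each position x becomes (11x+25) mod 26.
Undoing it on pqjgr: p(15)→19·(15−25)≡18=s; q(16)→19·(16−25)≡11=l; j(9)→19·(9−25)≡8=i; g(6)→19·(6−25)≡3=d; r(17)→19·(17−25)≡4=e (all mod 26).

slide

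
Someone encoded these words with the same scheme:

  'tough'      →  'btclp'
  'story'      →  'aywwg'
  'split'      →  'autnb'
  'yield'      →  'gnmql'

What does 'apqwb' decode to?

skirt

The shifts repeat in a cycle of length 2: positions 0,1,… shift by +8, +5, then the pattern repeats.
Decoding apqwb: a−8=s, p−5=k, q−8=i, w−5=r, b−8=t.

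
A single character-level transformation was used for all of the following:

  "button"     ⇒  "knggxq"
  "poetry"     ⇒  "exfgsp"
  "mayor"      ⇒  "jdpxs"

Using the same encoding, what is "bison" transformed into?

khzxq

b(1)→k(10) and u(20)→n(13) fit y≡7x+3 (mod 26); the inverse of 7 mod 26 is 15. This is an affine cipher: with a=0,…,z=25, each position x becomes (7x+3) mod 26.
Applying it to bison: b(1)→7·1+3≡10=k; i(8)→7·8+3≡7=h; s(18)→7·18+3≡25=z; o(14)→7·14+3≡23=x; n(13)→7·13+3≡16=q (all mod 26).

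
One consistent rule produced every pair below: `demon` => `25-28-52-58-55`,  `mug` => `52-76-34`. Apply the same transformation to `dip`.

d(#4)→25 and e(#5)→28: differences scale by 3, so n = 3·pos + 13. With a=1..z=26, the number is 3·pos + 13.
For dip: d=4→25, i=9→40, p=16→61.

25-40-61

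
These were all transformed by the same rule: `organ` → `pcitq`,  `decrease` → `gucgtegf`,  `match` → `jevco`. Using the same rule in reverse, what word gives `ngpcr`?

panel

The output letters match the input read backwards, each shifted +2: organ reversed is nagro. Read the word backwards and shift each letter +2.
Decoding ngpcr: shift back: n−2=l, g−2=e, p−2=n, c−2=a, r−2=p → lenap; then reverse → panel.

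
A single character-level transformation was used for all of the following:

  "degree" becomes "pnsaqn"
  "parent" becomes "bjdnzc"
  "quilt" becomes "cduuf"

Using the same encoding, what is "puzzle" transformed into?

Shifts by position in degree: pos 0: d→p (+12), pos 1: e→n (+9), pos 2: g→s (+12), pos 3: r→a (+9) — repeating every 2. The shifts repeat in a cycle of length 2: positions 0,1,… shift by +12, +9, then the pattern repeats.
For puzzle: p+12=b, u+9=d, z+12=l, z+9=i, l+12=x, e+9=n.

bdlixn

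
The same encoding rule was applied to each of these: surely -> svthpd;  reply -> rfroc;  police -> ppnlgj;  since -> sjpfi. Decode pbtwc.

party

In surely: s→s is +0, u→v is +1, r→t is +2, e→h is +3 — the shift increases by 1 each position. The shift increases by 1 at each position, starting from +0: 0, 1, 2, ….
Reversing it on pbtwc: p−0=p, b−1=a, t−2=r, w−3=t, c−4=y.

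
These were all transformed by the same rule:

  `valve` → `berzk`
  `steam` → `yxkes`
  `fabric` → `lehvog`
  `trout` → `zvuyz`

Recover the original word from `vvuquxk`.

promote

Shifts by position in valve: pos 0: v→b (+6), pos 1: a→e (+4), pos 2: l→r (+6), pos 3: v→z (+4) — repeating every 2. A repeating key of period 2 is used — shifts +6, +4 over and over.
Undoing it on vvuquxk: v−6=p, v−4=r, u−6=o, q−4=m, u−6=o, x−4=t, k−6=e.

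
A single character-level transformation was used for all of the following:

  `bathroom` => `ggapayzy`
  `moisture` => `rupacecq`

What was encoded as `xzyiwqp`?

In bathroom: b→g is +5, a→g is +6, t→a is +7, h→p is +8 — the shift increases by 1 each position. The shift increases by 1 at each position, starting from +5: 5, 6, 7, ….
Decoding xzyiwqp: x−5=s, z−6=t, y−7=r, i−8=a, w−9=n, q−10=g, p−11=e.

strange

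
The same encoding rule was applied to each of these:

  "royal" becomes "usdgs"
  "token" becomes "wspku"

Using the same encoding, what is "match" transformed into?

peyio

Letter i (0-indexed) is shifted by i+3, so successive shifts are 3, 4, 5, ….
For match: m+3=p, a+4=e, t+5=y, c+6=i, h+7=o.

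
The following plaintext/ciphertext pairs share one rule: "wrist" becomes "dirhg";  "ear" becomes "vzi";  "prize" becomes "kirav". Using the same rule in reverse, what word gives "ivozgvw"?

Each pair mirrors across the alphabet (w↔d, r↔i, i↔r): positions sum to 25. This is the alphabet-reversal cipher (Atbash): a becomes z, b becomes y, etc.
Decoding ivozgvw: i↔r, v↔e, o↔l, z↔a, g↔t, v↔e, w↔d.

related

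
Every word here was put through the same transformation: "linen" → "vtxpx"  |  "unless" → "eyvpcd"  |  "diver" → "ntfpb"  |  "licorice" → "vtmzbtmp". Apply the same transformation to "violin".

Shifts by position in linen: pos 0: l→v (+10), pos 1: i→t (+11), pos 2: n→x (+10), pos 3: e→p (+11) — repeating every 2. The shifts repeat in a cycle of length 2: positions 0,1,… shift by +10, +11, then the pattern repeats.
Applying it to violin: v+10=f, i+11=t, o+10=y, l+11=w, i+10=s, n+11=y.

ftywsy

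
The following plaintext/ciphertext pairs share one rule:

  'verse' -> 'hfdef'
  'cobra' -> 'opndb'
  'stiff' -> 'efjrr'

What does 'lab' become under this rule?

xbn

The shift depends on letter class: consonant v→h is +12, but vowel e→f is +1. The rule splits by letter class: vowels +1, consonants +12.
On lab: l(cons)+12=x, a(vowel)+1=b, b(cons)+12=n.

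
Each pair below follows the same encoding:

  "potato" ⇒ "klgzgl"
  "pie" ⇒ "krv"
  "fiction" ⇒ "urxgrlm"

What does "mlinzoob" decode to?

normally

Each pair mirrors across the alphabet (p↔k, o↔l, t↔g): positions sum to 25. Letters are reflected about the middle of the alphabet (position → 25−position): Atbash.
Decoding mlinzoob: m↔n, l↔o, i↔r, n↔m, z↔a, o↔l, o↔l, b↔y.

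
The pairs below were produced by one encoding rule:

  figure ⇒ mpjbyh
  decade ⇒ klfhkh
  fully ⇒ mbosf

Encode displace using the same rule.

Shifts by position in figure: pos 0: f→m (+7), pos 1: i→p (+7), pos 2: g→j (+3), pos 3: u→b (+7), pos 4: r→y (+7), pos 5: e→h (+3) — repeating every 3. It's a Vigenère-style cipher with numeric key [7,7,3]: position i shifts by key[i mod 3].
For displace: d+7=k, i+7=p, s+3=v, p+7=w, l+7=s, a+3=d, c+7=j, e+7=l.

kpvwsdjl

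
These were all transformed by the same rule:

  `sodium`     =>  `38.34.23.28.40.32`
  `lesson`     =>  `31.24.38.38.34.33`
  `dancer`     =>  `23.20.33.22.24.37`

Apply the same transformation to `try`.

39.37.44

s is letter #19 and maps to 38: an offset of 19. The number is (letter's place in the alphabet, a=1) + 19.
For try: t=20→39, r=18→37, y=25→44.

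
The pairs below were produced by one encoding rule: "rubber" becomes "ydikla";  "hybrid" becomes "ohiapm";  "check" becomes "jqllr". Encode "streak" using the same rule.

Shifts by position in rubber: pos 0: r→y (+7), pos 1: u→d (+9), pos 2: b→i (+7), pos 3: b→k (+9) — repeating every 2. The shifts repeat in a cycle of length 2: positions 0,1,… shift by +7, +9, then the pattern repeats.
Applying it to streak: s+7=z, t+9=c, r+7=y, e+9=n, a+7=h, k+9=t.

zcynht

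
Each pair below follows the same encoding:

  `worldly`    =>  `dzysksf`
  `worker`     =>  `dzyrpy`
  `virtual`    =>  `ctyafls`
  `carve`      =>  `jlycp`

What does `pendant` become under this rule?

wpuklua

The shift depends on letter class: consonant w→d is +7, but vowel o→z is +11. The rule splits by letter class: vowels +11, consonants +7.
For pendant: p(cons)+7=w, e(vowel)+11=p, n(cons)+7=u, d(cons)+7=k, a(vowel)+11=l, n(cons)+7=u, t(cons)+7=a.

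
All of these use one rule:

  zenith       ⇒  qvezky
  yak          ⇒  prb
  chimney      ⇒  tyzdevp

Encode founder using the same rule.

wfleuvi

Compare letters: z→q is +17, e→v is +17, n→e is +17 — a constant shift. Every letter moves 17 places later in the alphabet, wrapping around z→a.
On founder: f+17=w, o+17=f, u+17=l, n+17=e, d+17=u, e+17=v, r+17=i.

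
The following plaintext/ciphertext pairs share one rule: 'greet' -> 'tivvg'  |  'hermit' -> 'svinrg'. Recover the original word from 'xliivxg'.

Each pair mirrors across the alphabet (g↔t, r↔i, e↔v): positions sum to 25. This is the alphabet-reversal cipher (Atbash): a becomes z, b becomes y, etc.
Reversing it on xliivxg: x↔c, l↔o, i↔r, i↔r, v↔e, x↔c, g↔t.

correct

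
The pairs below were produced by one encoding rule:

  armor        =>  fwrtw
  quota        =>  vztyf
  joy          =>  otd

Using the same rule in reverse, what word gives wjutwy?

report

This is a Caesar cipher with shift 5.
Reversing it on wjutwy: w−5=r, j−5=e, u−5=p, t−5=o, w−5=r, y−5=t.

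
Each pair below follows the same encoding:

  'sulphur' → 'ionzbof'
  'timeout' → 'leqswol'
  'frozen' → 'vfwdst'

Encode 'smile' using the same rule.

s(18)→i(8) and u(20)→o(14) fit y≡3x+6 (mod 26); the inverse of 3 mod 26 is 9. Each letter's alphabet position (a=0..z=25) is mapped through 3·x+6 mod 26 — an affine cipher.
On smile: s(18)→3·18+6≡8=i; m(12)→3·12+6≡16=q; i(8)→3·8+6≡4=e; l(11)→3·11+6≡13=n; e(4)→3·4+6≡18=s (all mod 26).

iqens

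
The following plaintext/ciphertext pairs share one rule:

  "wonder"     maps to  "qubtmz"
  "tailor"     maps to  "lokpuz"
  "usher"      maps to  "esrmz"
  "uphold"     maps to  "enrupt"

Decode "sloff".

staff

This is an affine cipher: with a=0,…,z=25, each position x becomes (19x+14) mod 26.
Reversing it on sloff: s(18)→11·(18−14)≡18=s; l(11)→11·(11−14)≡19=t; o(14)→11·(14−14)≡0=a; f(5)→11·(5−14)≡5=f; f(5)→11·(5−14)≡5=f (all mod 26).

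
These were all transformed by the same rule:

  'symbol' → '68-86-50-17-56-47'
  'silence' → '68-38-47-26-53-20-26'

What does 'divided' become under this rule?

23-38-77-38-23-26-23

With a=1..z=26, the number is 3·pos + 11.
For divided: d=4→23, i=9→38, v=22→77, i=9→38, d=4→23, e=5→26, d=4→23.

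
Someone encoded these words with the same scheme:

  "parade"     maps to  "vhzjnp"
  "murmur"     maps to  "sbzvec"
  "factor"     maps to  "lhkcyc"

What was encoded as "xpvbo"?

rinse

In parade: p→v is +6, a→h is +7, r→z is +8, a→j is +9 — the shift increases by 1 each position. Each letter shifts forward by (position + 6), i.e. 6, 7, 8, … — the shift grows by one for each successive letter.
Undoing it on xpvbo: x−6=r, p−7=i, v−8=n, b−9=s, o−10=e.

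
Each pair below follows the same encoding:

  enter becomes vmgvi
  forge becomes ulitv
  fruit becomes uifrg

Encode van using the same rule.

ezm

Each pair mirrors across the alphabet (e↔v, n↔m, t↔g): positions sum to 25. Letters are reflected about the middle of the alphabet (position → 25−position): Atbash.
Applying it to van: v↔e, a↔z, n↔m.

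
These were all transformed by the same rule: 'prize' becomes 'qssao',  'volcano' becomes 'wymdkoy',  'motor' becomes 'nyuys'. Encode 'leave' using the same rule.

mokwo

The shift depends on letter class: consonant p→q is +1, but vowel i→s is +10. Two shifts are in play — +10 for a/e/i/o/u, +1 for every other letter.
Applying it to leave: l(cons)+1=m, e(vowel)+10=o, a(vowel)+10=k, v(cons)+1=w, e(vowel)+10=o.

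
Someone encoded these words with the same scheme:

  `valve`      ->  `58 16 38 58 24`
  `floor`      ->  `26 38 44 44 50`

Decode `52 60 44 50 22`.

sword

v(#22)→58 and a(#1)→16: differences scale by 2, so n = 2·pos + 14. Each letter becomes 2×(its alphabet position, a=1..z=26) + 14.
Reversing it on 52 60 44 50 22: 52→(52−14)÷2=19=s, 60→(60−14)÷2=23=w, 44→(44−14)÷2=15=o, 50→(50−14)÷2=18=r, 22→(22−14)÷2=4=d.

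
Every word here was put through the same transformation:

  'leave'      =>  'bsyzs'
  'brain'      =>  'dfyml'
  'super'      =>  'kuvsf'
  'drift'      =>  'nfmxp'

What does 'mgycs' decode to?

image

l(11)→b(1) and e(4)→s(18) fit y≡5x+24 (mod 26); the inverse of 5 mod 26 is 21. This is an affine cipher: with a=0,…,z=25, each position x becomes (5x+24) mod 26.
Undoing it on mgycs: m(12)→21·(12−24)≡8=i; g(6)→21·(6−24)≡12=m; y(24)→21·(24−24)≡0=a; c(2)→21·(2−24)≡6=g; s(18)→21·(18−24)≡4=e (all mod 26).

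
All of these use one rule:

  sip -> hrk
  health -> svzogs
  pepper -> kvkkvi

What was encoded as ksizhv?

phrase

Each pair mirrors across the alphabet (s↔h, i↔r, p↔k): positions sum to 25. Letters are reflected about the middle of the alphabet (position → 25−position): Atbash.
Decoding ksizhv: k↔p, s↔h, i↔r, z↔a, h↔s, v↔e.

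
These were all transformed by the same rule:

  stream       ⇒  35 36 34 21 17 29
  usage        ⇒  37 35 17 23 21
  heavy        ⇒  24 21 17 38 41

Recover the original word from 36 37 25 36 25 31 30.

s is letter #19 and maps to 35: an offset of 16. Each letter is replaced by its alphabet position (a=1..z=26) + 16.
Decoding 36 37 25 36 25 31 30: 36→(36−16)÷1=20=t, 37→(37−16)÷1=21=u, 25→(25−16)÷1=9=i, 36→(36−16)÷1=20=t, 25→(25−16)÷1=9=i, 31→(31−16)÷1=15=o, 30→(30−16)÷1=14=n.

tuition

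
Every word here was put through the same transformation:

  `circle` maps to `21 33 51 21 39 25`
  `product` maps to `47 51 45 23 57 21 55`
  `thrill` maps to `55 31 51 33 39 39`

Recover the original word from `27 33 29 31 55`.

fight

The formula is n = 2×(alphabet index, a=1) + 15.
Undoing it on 27 33 29 31 55: 27→(27−15)÷2=6=f, 33→(33−15)÷2=9=i, 29→(29−15)÷2=7=g, 31→(31−15)÷2=8=h, 55→(55−15)÷2=20=t.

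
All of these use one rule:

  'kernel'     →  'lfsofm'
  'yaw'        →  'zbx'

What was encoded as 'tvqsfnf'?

Compare letters: k→l is +1, e→f is +1, r→s is +1 — a constant shift. This is a Caesar cipher with shift 1.
Reversing it on tvqsfnf: t−1=s, v−1=u, q−1=p, s−1=r, f−1=e, n−1=m, f−1=e.

supreme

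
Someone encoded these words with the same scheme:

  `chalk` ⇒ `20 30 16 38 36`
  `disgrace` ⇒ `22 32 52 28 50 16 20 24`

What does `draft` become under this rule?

22 50 16 26 54

The formula is n = 2×(alphabet index, a=1) + 14.
For draft: d=4→22, r=18→50, a=1→16, f=6→26, t=20→54.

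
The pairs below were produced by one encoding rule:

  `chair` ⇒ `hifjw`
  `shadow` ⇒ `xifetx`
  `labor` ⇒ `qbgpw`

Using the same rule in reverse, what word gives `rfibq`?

medal

It's a Vigenère-style cipher with numeric key [5,1]: position i shifts by key[i mod 2].
Reversing it on rfibq: r−5=m, f−1=e, i−5=d, b−1=a, q−5=l.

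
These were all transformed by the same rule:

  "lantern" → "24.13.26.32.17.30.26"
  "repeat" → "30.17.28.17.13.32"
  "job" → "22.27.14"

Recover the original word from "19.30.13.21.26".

l is letter #12 and maps to 24: an offset of 12. The number is (letter's place in the alphabet, a=1) + 12.
Reversing it on 19.30.13.21.26: 19→(19−12)÷1=7=g, 30→(30−12)÷1=18=r, 13→(13−12)÷1=1=a, 21→(21−12)÷1=9=i, 26→(26−12)÷1=14=n.

grain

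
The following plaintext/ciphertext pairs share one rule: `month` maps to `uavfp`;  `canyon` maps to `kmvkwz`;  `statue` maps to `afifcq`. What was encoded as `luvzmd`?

dinner

Shifts by position in month: pos 0: m→u (+8), pos 1: o→a (+12), pos 2: n→v (+8), pos 3: t→f (+12) — repeating every 2. It's a Vigenère-style cipher with numeric key [8,12]: position i shifts by key[i mod 2].
Decoding luvzmd: l−8=d, u−12=i, v−8=n, z−12=n, m−8=e, d−12=r.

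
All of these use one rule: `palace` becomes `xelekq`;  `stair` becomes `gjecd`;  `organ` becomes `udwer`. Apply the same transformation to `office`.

uttckq

p(15)→x(23) and a(0)→e(4) fit y≡3x+4 (mod 26); the inverse of 3 mod 26 is 9. Treating letters as 0–25, the rule is x ↦ 3x + 4 (mod 26).
On office: o(14)→3·14+4≡20=u; f(5)→3·5+4≡19=t; f(5)→3·5+4≡19=t; i(8)→3·8+4≡2=c; c(2)→3·2+4≡10=k; e(4)→3·4+4≡16=q (all mod 26).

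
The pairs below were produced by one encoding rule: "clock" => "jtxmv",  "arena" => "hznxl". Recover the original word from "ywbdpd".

roster

Each letter shifts forward by (position + 7), i.e. 7, 8, 9, … — the shift grows by one for each successive letter.
Decoding ywbdpd: y−7=r, w−8=o, b−9=s, d−10=t, p−11=e, d−12=r.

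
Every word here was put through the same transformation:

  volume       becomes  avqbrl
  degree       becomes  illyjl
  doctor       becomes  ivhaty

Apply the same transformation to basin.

ghxps

Shifts by position in volume: pos 0: v→a (+5), pos 1: o→v (+7), pos 2: l→q (+5), pos 3: u→b (+7) — repeating every 2. The shifts repeat in a cycle of length 2: positions 0,1,… shift by +5, +7, then the pattern repeats.
On basin: b+5=g, a+7=h, s+5=x, i+7=p, n+5=s.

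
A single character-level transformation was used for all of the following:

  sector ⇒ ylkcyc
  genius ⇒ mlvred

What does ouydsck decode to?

In sector: s→y is +6, e→l is +7, c→k is +8, t→c is +9 — the shift increases by 1 each position. The shift increases by 1 at each position, starting from +6: 6, 7, 8, ….
Undoing it on ouydsck: o−6=i, u−7=n, y−8=q, d−9=u, s−10=i, c−11=r, k−12=y.

inquiry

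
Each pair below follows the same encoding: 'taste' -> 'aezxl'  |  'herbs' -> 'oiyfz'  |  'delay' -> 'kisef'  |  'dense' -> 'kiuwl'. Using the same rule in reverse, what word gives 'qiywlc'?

Shifts by position in taste: pos 0: t→a (+7), pos 1: a→e (+4), pos 2: s→z (+7), pos 3: t→x (+4) — repeating every 2. The shifts repeat in a cycle of length 2: positions 0,1,… shift by +7, +4, then the pattern repeats.
Reversing it on qiywlc: q−7=j, i−4=e, y−7=r, w−4=s, l−7=e, c−4=y.

jersey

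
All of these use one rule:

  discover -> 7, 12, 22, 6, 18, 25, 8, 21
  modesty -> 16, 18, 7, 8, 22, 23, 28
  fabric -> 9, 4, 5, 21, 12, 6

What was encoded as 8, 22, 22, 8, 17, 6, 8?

essence

d is letter #4 and maps to 7: an offset of 3. Letters become their 1-based position plus 3 (so a→4, b→5, …).
Undoing it on 8, 22, 22, 8, 17, 6, 8: 8→(8−3)÷1=5=e, 22→(22−3)÷1=19=s, 22→(22−3)÷1=19=s, 8→(8−3)÷1=5=e, 17→(17−3)÷1=14=n, 6→(6−3)÷1=3=c, 8→(8−3)÷1=5=e.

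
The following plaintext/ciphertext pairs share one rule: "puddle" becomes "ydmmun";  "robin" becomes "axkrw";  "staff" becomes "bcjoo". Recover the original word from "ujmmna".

ladder

Compare letters: p→y is +9, u→d is +9, d→m is +9 — a constant shift. Every letter moves 9 places later in the alphabet, wrapping around z→a.
Reversing it on ujmmna: u−9=l, j−9=a, m−9=d, m−9=d, n−9=e, a−9=r.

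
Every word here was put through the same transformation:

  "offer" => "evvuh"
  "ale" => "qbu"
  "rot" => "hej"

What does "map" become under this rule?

cqf

Compare letters: o→e is +16, f→v is +16, f→v is +16 — a constant shift. It's a constant shift of +16 (ROT16).
Applying it to map: m+16=c, a+16=q, p+16=f.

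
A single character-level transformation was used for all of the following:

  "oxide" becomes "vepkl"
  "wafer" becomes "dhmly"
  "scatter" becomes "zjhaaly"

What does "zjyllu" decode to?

Compare letters: o→v is +7, x→e is +7, i→p is +7 — a constant shift. It's a constant shift of +7 (ROT7).
Undoing it on zjyllu: z−7=s, j−7=c, y−7=r, l−7=e, l−7=e, u−7=n.

screen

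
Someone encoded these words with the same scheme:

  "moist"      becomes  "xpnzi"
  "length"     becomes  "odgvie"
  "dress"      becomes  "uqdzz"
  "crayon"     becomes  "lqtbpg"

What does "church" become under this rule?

lerqle

m(12)→x(23) and o(14)→p(15) fit y≡9x+19 (mod 26); the inverse of 9 mod 26 is 3. Treating letters as 0–25, the rule is x ↦ 9x + 19 (mod 26).
Applying it to church: c(2)→9·2+19≡11=l; h(7)→9·7+19≡4=e; u(20)→9·20+19≡17=r; r(17)→9·17+19≡16=q; c(2)→9·2+19≡11=l; h(7)→9·7+19≡4=e (all mod 26).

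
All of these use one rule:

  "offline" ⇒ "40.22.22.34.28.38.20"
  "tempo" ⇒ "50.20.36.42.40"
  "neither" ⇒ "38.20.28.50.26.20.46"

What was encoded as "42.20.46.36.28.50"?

o(#15)→40 and f(#6)→22: differences scale by 2, so n = 2·pos + 10. Each letter becomes 2×(its alphabet position, a=1..z=26) + 10.
Undoing it on 42.20.46.36.28.50: 42→(42−10)÷2=16=p, 20→(20−10)÷2=5=e, 46→(46−10)÷2=18=r, 36→(36−10)÷2=13=m, 28→(28−10)÷2=9=i, 50→(50−10)÷2=20=t.

permit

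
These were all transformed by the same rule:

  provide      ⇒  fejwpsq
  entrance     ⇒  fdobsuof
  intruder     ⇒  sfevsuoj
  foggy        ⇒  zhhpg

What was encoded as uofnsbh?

garment

The output letters match the input read backwards, each shifted +1: provide reversed is edivorp. The word is reversed, then every letter is shifted forward by 1.
Decoding uofnsbh: shift back: u−1=t, o−1=n, f−1=e, n−1=m, s−1=r, b−1=a, h−1=g → tnemrag; then reverse → garment.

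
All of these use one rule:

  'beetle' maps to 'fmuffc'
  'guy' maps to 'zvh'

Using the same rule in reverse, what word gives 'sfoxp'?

owner

Read the word backwards and shift each letter +1.
Undoing it on sfoxp: shift back: s−1=r, f−1=e, o−1=n, x−1=w, p−1=o → renwo; then reverse → owner.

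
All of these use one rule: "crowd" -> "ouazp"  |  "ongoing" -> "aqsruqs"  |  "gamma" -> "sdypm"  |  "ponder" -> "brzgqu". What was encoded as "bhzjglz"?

penguin

The shifts repeat in a cycle of length 2: positions 0,1,… shift by +12, +3, then the pattern repeats.
Undoing it on bhzjglz: b−12=p, h−3=e, z−12=n, j−3=g, g−12=u, l−3=i, z−12=n.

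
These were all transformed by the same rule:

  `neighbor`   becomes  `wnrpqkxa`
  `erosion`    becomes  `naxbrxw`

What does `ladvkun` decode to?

crumble

Compare letters: n→w is +9, e→n is +9, i→r is +9 — a constant shift. This is a Caesar cipher with shift 9.
Undoing it on ladvkun: l−9=c, a−9=r, d−9=u, v−9=m, k−9=b, u−9=l, n−9=e.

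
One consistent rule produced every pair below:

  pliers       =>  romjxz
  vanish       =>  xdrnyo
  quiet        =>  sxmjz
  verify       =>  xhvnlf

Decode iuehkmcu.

graceful

Letter i (0-indexed) is shifted by i+2, so successive shifts are 2, 3, 4, ….
Undoing it on iuehkmcu: i−2=g, u−3=r, e−4=a, h−5=c, k−6=e, m−7=f, c−8=u, u−9=l.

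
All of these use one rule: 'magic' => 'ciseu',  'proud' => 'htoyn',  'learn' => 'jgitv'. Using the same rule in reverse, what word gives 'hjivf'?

m(12)→c(2) and a(0)→i(8) fit y≡19x+8 (mod 26); the inverse of 19 mod 26 is 11. Each letter's alphabet position (a=0..z=25) is mapped through 19·x+8 mod 26 — an affine cipher.
Decoding hjivf: h(7)→11·(7−8)≡15=p; j(9)→11·(9−8)≡11=l; i(8)→11·(8−8)≡0=a; v(21)→11·(21−8)≡13=n; f(5)→11·(5−8)≡19=t (all mod 26).

plant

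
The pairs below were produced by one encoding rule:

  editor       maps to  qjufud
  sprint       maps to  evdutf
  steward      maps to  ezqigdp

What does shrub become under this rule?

endgh

Shifts by position in editor: pos 0: e→q (+12), pos 1: d→j (+6), pos 2: i→u (+12), pos 3: t→f (+12), pos 4: o→u (+6), pos 5: r→d (+12) — repeating every 3. A repeating key of period 3 is used — shifts +12, +6, +12 over and over.
Applying it to shrub: s+12=e, h+6=n, r+12=d, u+12=g, b+6=h.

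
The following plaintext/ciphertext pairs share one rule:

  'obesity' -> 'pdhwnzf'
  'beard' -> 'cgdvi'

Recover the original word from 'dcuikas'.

careful

In obesity: o→p is +1, b→d is +2, e→h is +3, s→w is +4 — the shift increases by 1 each position. Each letter shifts forward by (position + 1), i.e. 1, 2, 3, … — the shift grows by one for each successive letter.
Decoding dcuikas: d−1=c, c−2=a, u−3=r, i−4=e, k−5=f, a−6=u, s−7=l.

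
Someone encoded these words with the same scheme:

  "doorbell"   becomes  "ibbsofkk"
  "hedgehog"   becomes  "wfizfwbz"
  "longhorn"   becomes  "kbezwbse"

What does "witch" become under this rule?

d(3)→i(8) and o(14)→b(1) fit y≡23x+17 (mod 26); the inverse of 23 mod 26 is 17. This is an affine cipher: with a=0,…,z=25, each position x becomes (23x+17) mod 26.
Applying it to witch: w(22)→23·22+17≡3=d; i(8)→23·8+17≡19=t; t(19)→23·19+17≡12=m; c(2)→23·2+17≡11=l; h(7)→23·7+17≡22=w (all mod 26).

dtmlw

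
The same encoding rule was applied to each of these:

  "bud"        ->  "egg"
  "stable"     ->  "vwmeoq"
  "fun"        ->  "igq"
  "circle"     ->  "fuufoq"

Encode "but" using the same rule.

The shift depends on letter class: consonant b→e is +3, but vowel u→g is +12. The rule splits by letter class: vowels +12, consonants +3.
For but: b(cons)+3=e, u(vowel)+12=g, t(cons)+3=w.

egw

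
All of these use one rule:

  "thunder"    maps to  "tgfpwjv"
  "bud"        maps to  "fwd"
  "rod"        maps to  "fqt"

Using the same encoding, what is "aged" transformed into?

fgic

The output letters match the input read backwards, each shifted +2: thunder reversed is rednuht. The word is reversed, then every letter is shifted forward by 2.
On aged: reverse → dega; then shift: d+2=f, e+2=g, g+2=i, a+2=c.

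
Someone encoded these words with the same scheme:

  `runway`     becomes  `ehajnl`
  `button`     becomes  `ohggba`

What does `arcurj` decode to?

Every letter moves 13 places later in the alphabet, wrapping around z→a.
Undoing it on arcurj: a−13=n, r−13=e, c−13=p, u−13=h, r−13=e, j−13=w.

nephew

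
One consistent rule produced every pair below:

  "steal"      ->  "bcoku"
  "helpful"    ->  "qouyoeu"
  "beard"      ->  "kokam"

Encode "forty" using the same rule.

The rule splits by letter class: vowels +10, consonants +9.
Applying it to forty: f(cons)+9=o, o(vowel)+10=y, r(cons)+9=a, t(cons)+9=c, y(cons)+9=h.

oyach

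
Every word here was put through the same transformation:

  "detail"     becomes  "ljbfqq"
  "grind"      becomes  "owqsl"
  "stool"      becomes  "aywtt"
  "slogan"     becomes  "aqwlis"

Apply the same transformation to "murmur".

It's a Vigenère-style cipher with numeric key [8,5]: position i shifts by key[i mod 2].
Applying it to murmur: m+8=u, u+5=z, r+8=z, m+5=r, u+8=c, r+5=w.

uzzrcw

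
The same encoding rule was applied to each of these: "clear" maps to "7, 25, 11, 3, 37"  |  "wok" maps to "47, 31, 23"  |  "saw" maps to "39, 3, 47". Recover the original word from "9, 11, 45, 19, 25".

Each letter becomes 2×(its alphabet position, a=1..z=26) + 1.
Decoding 9, 11, 45, 19, 25: 9→(9−1)÷2=4=d, 11→(11−1)÷2=5=e, 45→(45−1)÷2=22=v, 19→(19−1)÷2=9=i, 25→(25−1)÷2=12=l.

devil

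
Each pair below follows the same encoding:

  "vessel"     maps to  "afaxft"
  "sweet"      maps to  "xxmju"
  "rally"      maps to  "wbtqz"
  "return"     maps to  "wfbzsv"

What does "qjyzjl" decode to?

The shifts repeat in a cycle of length 3: positions 0,1,… shift by +5, +1, +8, then the pattern repeats.
Undoing it on qjyzjl: q−5=l, j−1=i, y−8=q, z−5=u, j−1=i, l−8=d.

liquid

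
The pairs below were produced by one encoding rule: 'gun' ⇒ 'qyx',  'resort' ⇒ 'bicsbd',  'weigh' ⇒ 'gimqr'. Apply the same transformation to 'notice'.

xsdmmi

The shift depends on letter class: consonant g→q is +10, but vowel u→y is +4. Two shifts are in play — +4 for a/e/i/o/u, +10 for every other letter.
For notice: n(cons)+10=x, o(vowel)+4=s, t(cons)+10=d, i(vowel)+4=m, c(cons)+10=m, e(vowel)+4=i.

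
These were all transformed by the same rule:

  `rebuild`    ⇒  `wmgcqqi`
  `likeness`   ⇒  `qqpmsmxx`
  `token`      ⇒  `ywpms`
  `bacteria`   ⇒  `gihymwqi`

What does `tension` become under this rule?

ymsxqws

The shift depends on letter class: consonant r→w is +5, but vowel e→m is +8. Vowels shift forward by 8 and consonants shift forward by 5.
On tension: t(cons)+5=y, e(vowel)+8=m, n(cons)+5=s, s(cons)+5=x, i(vowel)+8=q, o(vowel)+8=w, n(cons)+5=s.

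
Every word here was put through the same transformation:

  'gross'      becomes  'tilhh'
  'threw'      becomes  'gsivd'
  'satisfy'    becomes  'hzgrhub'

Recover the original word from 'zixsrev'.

archive

Each pair mirrors across the alphabet (g↔t, r↔i, o↔l): positions sum to 25. Letters are reflected about the middle of the alphabet (position → 25−position): Atbash.
Decoding zixsrev: z↔a, i↔r, x↔c, s↔h, r↔i, e↔v, v↔e.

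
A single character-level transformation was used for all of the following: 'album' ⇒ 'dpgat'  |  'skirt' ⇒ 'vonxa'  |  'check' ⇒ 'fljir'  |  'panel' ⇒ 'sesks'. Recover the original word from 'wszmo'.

tough

Each letter shifts forward by (position + 3), i.e. 3, 4, 5, … — the shift grows by one for each successive letter.
Reversing it on wszmo: w−3=t, s−4=o, z−5=u, m−6=g, o−7=h.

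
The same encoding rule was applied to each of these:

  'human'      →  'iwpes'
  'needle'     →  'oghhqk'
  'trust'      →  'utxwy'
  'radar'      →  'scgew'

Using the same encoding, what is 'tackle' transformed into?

In human: h→i is +1, u→w is +2, m→p is +3, a→e is +4 — the shift increases by 1 each position. The shift increases by 1 at each position, starting from +1: 1, 2, 3, ….
Applying it to tackle: t+1=u, a+2=c, c+3=f, k+4=o, l+5=q, e+6=k.

ucfoqk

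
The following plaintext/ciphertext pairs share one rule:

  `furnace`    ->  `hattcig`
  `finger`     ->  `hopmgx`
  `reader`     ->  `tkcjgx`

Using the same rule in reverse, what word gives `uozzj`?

sixth

Shifts by position in furnace: pos 0: f→h (+2), pos 1: u→a (+6), pos 2: r→t (+2), pos 3: n→t (+6) — repeating every 2. It's a Vigenère-style cipher with numeric key [2,6]: position i shifts by key[i mod 2].
Reversing it on uozzj: u−2=s, o−6=i, z−2=x, z−6=t, j−2=h.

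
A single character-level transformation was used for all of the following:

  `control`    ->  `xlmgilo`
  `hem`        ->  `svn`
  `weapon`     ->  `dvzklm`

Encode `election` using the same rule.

vovxgrlm

Each pair mirrors across the alphabet (c↔x, o↔l, n↔m): positions sum to 25. Each letter is replaced by its mirror in the alphabet: a↔z, b↔y, c↔x, and so on (the Atbash cipher).
For election: e↔v, l↔o, e↔v, c↔x, t↔g, i↔r, o↔l, n↔m.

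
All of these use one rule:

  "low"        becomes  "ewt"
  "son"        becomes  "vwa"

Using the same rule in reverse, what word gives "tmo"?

gel

Read the word backwards and shift each letter +8.
Decoding tmo: shift back: t−8=l, m−8=e, o−8=g → leg; then reverse → gel.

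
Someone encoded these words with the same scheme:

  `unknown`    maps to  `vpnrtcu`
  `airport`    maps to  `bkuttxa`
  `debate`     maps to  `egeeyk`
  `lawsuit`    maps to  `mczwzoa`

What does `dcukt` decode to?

In unknown: u→v is +1, n→p is +2, k→n is +3, n→r is +4 — the shift increases by 1 each position. Each letter shifts forward by (position + 1), i.e. 1, 2, 3, … — the shift grows by one for each successive letter.
Decoding dcukt: d−1=c, c−2=a, u−3=r, k−4=g, t−5=o.

cargo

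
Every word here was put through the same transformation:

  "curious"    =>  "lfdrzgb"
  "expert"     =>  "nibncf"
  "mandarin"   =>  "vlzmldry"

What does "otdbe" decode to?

Shifts by position in curious: pos 0: c→l (+9), pos 1: u→f (+11), pos 2: r→d (+12), pos 3: i→r (+9), pos 4: o→z (+11), pos 5: u→g (+12) — repeating every 3. The shifts repeat in a cycle of length 3: positions 0,1,… shift by +9, +11, +12, then the pattern repeats.
Undoing it on otdbe: o−9=f, t−11=i, d−12=r, b−9=s, e−11=t.

first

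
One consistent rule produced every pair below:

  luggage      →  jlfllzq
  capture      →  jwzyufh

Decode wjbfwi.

drawer

The output letters match the input read backwards, each shifted +5: luggage reversed is egaggul. Two steps: reverse the string, then apply a Caesar shift of +5.
Reversing it on wjbfwi: shift back: w−5=r, j−5=e, b−5=w, f−5=a, w−5=r, i−5=d → reward; then reverse → drawer.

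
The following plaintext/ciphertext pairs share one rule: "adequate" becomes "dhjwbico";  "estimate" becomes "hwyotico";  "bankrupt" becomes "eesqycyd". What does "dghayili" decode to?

The shift increases by 1 at each position, starting from +3: 3, 4, 5, ….
Decoding dghayili: d−3=a, g−4=c, h−5=c, a−6=u, y−7=r, i−8=a, l−9=c, i−10=y.

accuracy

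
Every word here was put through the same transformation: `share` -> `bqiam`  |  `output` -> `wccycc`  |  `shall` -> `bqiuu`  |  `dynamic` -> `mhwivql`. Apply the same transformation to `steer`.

bcmma

The rule splits by letter class: vowels +8, consonants +9.
Applying it to steer: s(cons)+9=b, t(cons)+9=c, e(vowel)+8=m, e(vowel)+8=m, r(cons)+9=a.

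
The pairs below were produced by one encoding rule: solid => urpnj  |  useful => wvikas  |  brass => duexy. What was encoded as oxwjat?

museum

In solid: s→u is +2, o→r is +3, l→p is +4, i→n is +5 — the shift increases by 1 each position. Letter i (0-indexed) is shifted by i+2, so successive shifts are 2, 3, 4, ….
Undoing it on oxwjat: o−2=m, x−3=u, w−4=s, j−5=e, a−6=u, t−7=m.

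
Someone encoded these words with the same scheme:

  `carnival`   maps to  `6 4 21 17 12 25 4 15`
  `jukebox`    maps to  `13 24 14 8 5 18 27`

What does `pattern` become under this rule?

c is letter #3 and maps to 6: an offset of 3. The number is (letter's place in the alphabet, a=1) + 3.
Applying it to pattern: p=16→19, a=1→4, t=20→23, t=20→23, e=5→8, r=18→21, n=14→17.

19 4 23 23 8 21 17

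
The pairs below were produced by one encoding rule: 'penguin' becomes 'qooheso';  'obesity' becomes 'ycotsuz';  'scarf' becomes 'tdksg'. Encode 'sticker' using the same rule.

tusdlos

The shift depends on letter class: consonant p→q is +1, but vowel e→o is +10. Two shifts are in play — +10 for a/e/i/o/u, +1 for every other letter.
Applying it to sticker: s(cons)+1=t, t(cons)+1=u, i(vowel)+10=s, c(cons)+1=d, k(cons)+1=l, e(vowel)+10=o, r(cons)+1=s.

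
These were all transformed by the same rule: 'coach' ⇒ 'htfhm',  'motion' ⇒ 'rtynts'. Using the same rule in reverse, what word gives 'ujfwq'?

Compare letters: c→h is +5, o→t is +5, a→f is +5 — a constant shift. It's a constant shift of +5 (ROT5).
Undoing it on ujfwq: u−5=p, j−5=e, f−5=a, w−5=r, q−5=l.

pearl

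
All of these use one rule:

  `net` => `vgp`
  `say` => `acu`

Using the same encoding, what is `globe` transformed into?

gdqni

The output letters match the input read backwards, each shifted +2: net reversed is ten. Two steps: reverse the string, then apply a Caesar shift of +2.
On globe: reverse → ebolg; then shift: e+2=g, b+2=d, o+2=q, l+2=n, g+2=i.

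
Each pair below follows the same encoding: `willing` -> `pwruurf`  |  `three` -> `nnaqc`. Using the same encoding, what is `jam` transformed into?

The output letters match the input read backwards, each shifted +9: willing reversed is gnilliw. Two steps: reverse the string, then apply a Caesar shift of +9.
Applying it to jam: reverse → maj; then shift: m+9=v, a+9=j, j+9=s.

vjs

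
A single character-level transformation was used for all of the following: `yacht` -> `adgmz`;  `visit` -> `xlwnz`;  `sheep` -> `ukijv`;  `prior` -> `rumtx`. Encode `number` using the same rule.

pxqgky

Each letter shifts forward by (position + 2), i.e. 2, 3, 4, … — the shift grows by one for each successive letter.
On number: n+2=p, u+3=x, m+4=q, b+5=g, e+6=k, r+7=y.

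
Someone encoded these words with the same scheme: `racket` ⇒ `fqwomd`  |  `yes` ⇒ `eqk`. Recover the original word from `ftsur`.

fight

The output letters match the input read backwards, each shifted +12: racket reversed is tekcar. The word is reversed, then every letter is shifted forward by 12.
Decoding ftsur: shift back: f−12=t, t−12=h, s−12=g, u−12=i, r−12=f → thgif; then reverse → fight.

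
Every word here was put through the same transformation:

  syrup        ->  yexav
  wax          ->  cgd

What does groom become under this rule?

It's a constant shift of +6 (ROT6).
For groom: g+6=m, r+6=x, o+6=u, o+6=u, m+6=s.

mxuus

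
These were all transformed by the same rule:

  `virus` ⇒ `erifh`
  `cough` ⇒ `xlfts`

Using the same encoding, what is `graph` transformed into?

Each pair mirrors across the alphabet (v↔e, i↔r, r↔i): positions sum to 25. Each letter is replaced by its mirror in the alphabet: a↔z, b↔y, c↔x, and so on (the Atbash cipher).
For graph: g↔t, r↔i, a↔z, p↔k, h↔s.

tizks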